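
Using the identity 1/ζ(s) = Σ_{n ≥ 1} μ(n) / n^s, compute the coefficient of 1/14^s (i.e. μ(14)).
μ(14) = 1

Factor n = 14 = 2 · 7. μ(n) = 0 if any exponent ≥ 2 (not squarefree); otherwise μ(n) = (−1)^{ω(n)} where ω(n) is the number of distinct prime factors. Applying: μ(14) = 1.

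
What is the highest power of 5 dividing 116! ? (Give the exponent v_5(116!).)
v_5(116!) = 27

Legendre's formula: v_p(n!) = Σ_{k ≥ 1} ⌊n / p^k⌋. For p = 5, n = 116, the terms are:
  ⌊116/5^1⌋ = ⌊116/5⌋ = 23
  ⌊116/5^2⌋ = ⌊116/25⌋ = 4
(the next term ⌊116/5^3⌋ = 0, terminating the sum). Summing: v_5(116!) = 23 + 4 = 27.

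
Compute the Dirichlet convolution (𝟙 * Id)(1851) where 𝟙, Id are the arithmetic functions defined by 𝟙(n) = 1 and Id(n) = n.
(𝟙 * Id)(1851) = 2472

Divisors of 1851: [1, 3, 617, 1851]. For each d | 1851:
  d = 1: 𝟙(1) · Id(1851/1) = 1 · 1851 = 1851
  d = 3: 𝟙(3) · Id(1851/3) = 1 · 617 = 617
  d = 617: 𝟙(617) · Id(1851/617) = 1 · 3 = 3
  d = 1851: 𝟙(1851) · Id(1851/1851) = 1 · 1 = 1
Summing: (𝟙 * Id)(1851) = 1851 + 617 + 3 + 1 = 2472.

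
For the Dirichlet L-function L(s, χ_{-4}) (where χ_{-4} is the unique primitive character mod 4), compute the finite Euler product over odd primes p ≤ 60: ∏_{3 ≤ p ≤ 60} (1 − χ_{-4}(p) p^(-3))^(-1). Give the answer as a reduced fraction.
∏ = 33892950142980005397598438491456695728452775811/34979163586504081013297614880240795412263337984

The odd primes p ≤ 60 are [3, 5, 7, 11, 13, 17, 19, 23, 29, 31, 37, 41, 43, 47, 53, 59]. For each, χ(p) = 1 if p ≡ 1 mod 4, χ(p) = −1 if p ≡ 3 mod 4. Taking (1 − χ(p)/p^3)^(-1) = p^3/(p^3 − χ(p)): (1 − (-1)/3^3)^(-1) · (1 − (1)/5^3)^(-1) · (1 − (-1)/7^3)^(-1) · (1 − (-1)/11^3)^(-1) · (1 − (1)/13^3)^(-1) · (1 − (1)/17^3)^(-1) · (1 − (-1)/19^3)^(-1) · (1 − (-1)/23^3)^(-1) · (1 − (1)/29^3)^(-1) · (1 − (-1)/31^3)^(-1) · (1 − (1)/37^3)^(-1) · (1 − (1)/41^3)^(-1) · (1 − (-1)/43^3)^(-1) · (1 − (-1)/47^3)^(-1) · (1 − (1)/53^3)^(-1) · (1 − (-1)/59^3)^(-1) = 33892950142980005397598438491456695728452775811/34979163586504081013297614880240795412263337984.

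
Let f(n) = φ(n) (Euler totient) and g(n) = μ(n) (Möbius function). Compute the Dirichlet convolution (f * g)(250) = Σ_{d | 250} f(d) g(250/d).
(φ * μ)(250) = 0

Divisors of 250: [1, 2, 5, 10, 25, 50, 125, 250]. For each d | 250:
  d = 1: φ(1) · μ(250/1) = 1 · 0 = 0
  d = 2: φ(2) · μ(250/2) = 1 · 0 = 0
  d = 5: φ(5) · μ(250/5) = 4 · 0 = 0
  d = 10: φ(10) · μ(250/10) = 4 · 0 = 0
  d = 25: φ(25) · μ(250/25) = 20 · 1 = 20
  d = 50: φ(50) · μ(250/50) = 20 · -1 = -20
  d = 125: φ(125) · μ(250/125) = 100 · -1 = -100
  d = 250: φ(250) · μ(250/250) = 100 · 1 = 100
Summing: (φ * μ)(250) = 0 + 0 + 0 + 0 + 20 + -20 + -100 + 100 = 0.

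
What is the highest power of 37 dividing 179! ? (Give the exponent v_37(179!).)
v_37(179!) = 4

Legendre's formula: v_p(n!) = Σ_{k ≥ 1} ⌊n / p^k⌋. For p = 37, n = 179, the terms are:
  ⌊179/37^1⌋ = ⌊179/37⌋ = 4
(the next term ⌊179/37^2⌋ = 0, terminating the sum). Summing: v_37(179!) = 4 = 4.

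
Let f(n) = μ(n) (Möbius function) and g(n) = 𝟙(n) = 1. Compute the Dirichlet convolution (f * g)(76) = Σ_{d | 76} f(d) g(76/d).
(μ * 𝟙)(76) = 0

Divisors of 76: [1, 2, 4, 19, 38, 76]. For each d | 76:
  d = 1: μ(1) · 𝟙(76/1) = 1 · 1 = 1
  d = 2: μ(2) · 𝟙(76/2) = -1 · 1 = -1
  d = 4: μ(4) · 𝟙(76/4) = 0 · 1 = 0
  d = 19: μ(19) · 𝟙(76/19) = -1 · 1 = -1
  d = 38: μ(38) · 𝟙(76/38) = 1 · 1 = 1
  d = 76: μ(76) · 𝟙(76/76) = 0 · 1 = 0
Summing: (μ * 𝟙)(76) = 1 + -1 + 0 + -1 + 1 + 0 = 0.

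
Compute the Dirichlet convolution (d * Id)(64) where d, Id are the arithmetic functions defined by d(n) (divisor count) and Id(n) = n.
(d * Id)(64) = 247

Divisors of 64: [1, 2, 4, 8, 16, 32, 64]. For each d | 64:
  d = 1: d(1) · Id(64/1) = 1 · 64 = 64
  d = 2: d(2) · Id(64/2) = 2 · 32 = 64
  d = 4: d(4) · Id(64/4) = 3 · 16 = 48
  d = 8: d(8) · Id(64/8) = 4 · 8 = 32
  d = 16: d(16) · Id(64/16) = 5 · 4 = 20
  d = 32: d(32) · Id(64/32) = 6 · 2 = 12
  d = 64: d(64) · Id(64/64) = 7 · 1 = 7
Summing: (d * Id)(64) = 64 + 64 + 48 + 32 + 20 + 12 + 7 = 247.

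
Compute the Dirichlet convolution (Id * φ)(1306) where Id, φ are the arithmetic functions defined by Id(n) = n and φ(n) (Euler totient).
(Id * φ)(1306) = 3915

Divisors of 1306: [1, 2, 653, 1306]. For each d | 1306:
  d = 1: Id(1) · φ(1306/1) = 1 · 652 = 652
  d = 2: Id(2) · φ(1306/2) = 2 · 652 = 1304
  d = 653: Id(653) · φ(1306/653) = 653 · 1 = 653
  d = 1306: Id(1306) · φ(1306/1306) = 1306 · 1 = 1306
Summing: (Id * φ)(1306) = 652 + 1304 + 653 + 1306 = 3915.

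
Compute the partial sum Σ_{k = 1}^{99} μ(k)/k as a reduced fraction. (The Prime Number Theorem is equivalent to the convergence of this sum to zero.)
Σ μ(k)/k = 11962644395524974654034383169459538/384261327324253070792183691221959345

Values of μ(k) for 1 ≤ k ≤ 99: μ(1) = 1, μ(2) = -1, μ(3) = -1, μ(5) = -1, μ(6) = 1, μ(7) = -1, μ(10) = 1, μ(11) = -1, μ(13) = -1, μ(14) = 1, μ(15) = 1, μ(17) = -1, μ(19) = -1, μ(21) = 1, μ(22) = 1, μ(23) = -1, μ(26) = 1, μ(29) = -1, μ(30) = -1, μ(31) = -1, μ(33) = 1, μ(34) = 1, μ(35) = 1, μ(37) = -1, μ(38) = 1, μ(39) = 1, μ(41) = -1, μ(42) = -1, μ(43) = -1, μ(46) = 1, μ(47) = -1, μ(51) = 1, μ(53) = -1, μ(55) = 1, μ(57) = 1, μ(58) = 1, μ(59) = -1, μ(61) = -1, μ(62) = 1, μ(65) = 1, μ(66) = -1, μ(67) = -1, μ(69) = 1, μ(70) = -1, μ(71) = -1, μ(73) = -1, μ(74) = 1, μ(77) = 1, μ(78) = -1, μ(79) = -1, μ(82) = 1, μ(83) = -1, μ(85) = 1, μ(86) = 1, μ(87) = 1, μ(89) = -1, μ(91) = 1, μ(93) = 1, μ(94) = 1, μ(95) = 1, μ(97) = -1, with μ = 0 on non-squarefree integers. Summing μ(k)/k for k where μ(k) ≠ 0 gives 11962644395524974654034383169459538/384261327324253070792183691221959345 ≈ 0.0311. (PNT ⟺ this sum → 0 as n → ∞.)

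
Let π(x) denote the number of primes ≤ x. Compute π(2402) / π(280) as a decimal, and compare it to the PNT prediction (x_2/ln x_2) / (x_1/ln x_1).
π(2402)/π(280) = 357/59 ≈ 6.0508;  PNT prediction ≈ 6.2099.

π(280) = 59 and π(2402) = 357, so π(2402)/π(280) ≈ 6.0508. The PNT-predicted ratio is (2402/ln(2402)) / (280/ln(280)) ≈ 6.2099. The two agree to within a few percent, as expected.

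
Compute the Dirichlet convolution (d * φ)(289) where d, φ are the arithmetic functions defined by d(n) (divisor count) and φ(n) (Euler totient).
(d * φ)(289) = 307

Divisors of 289: [1, 17, 289]. For each d | 289:
  d = 1: d(1) · φ(289/1) = 1 · 272 = 272
  d = 17: d(17) · φ(289/17) = 2 · 16 = 32
  d = 289: d(289) · φ(289/289) = 3 · 1 = 3
Summing: (d * φ)(289) = 272 + 32 + 3 = 307.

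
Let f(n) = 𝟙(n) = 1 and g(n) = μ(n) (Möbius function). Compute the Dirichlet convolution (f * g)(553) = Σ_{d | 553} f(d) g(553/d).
(𝟙 * μ)(553) = 0

Divisors of 553: [1, 7, 79, 553]. For each d | 553:
  d = 1: 𝟙(1) · μ(553/1) = 1 · 1 = 1
  d = 7: 𝟙(7) · μ(553/7) = 1 · -1 = -1
  d = 79: 𝟙(79) · μ(553/79) = 1 · -1 = -1
  d = 553: 𝟙(553) · μ(553/553) = 1 · 1 = 1
Summing: (𝟙 * μ)(553) = 1 + -1 + -1 + 1 = 0.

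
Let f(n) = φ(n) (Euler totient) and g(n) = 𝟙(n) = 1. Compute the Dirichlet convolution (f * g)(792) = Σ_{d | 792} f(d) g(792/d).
(φ * 𝟙)(792) = 792

Divisors of 792: [1, 2, 3, 4, 6, 8, 9, 11, 12, 18, 22, 24, 33, 36, 44, 66, 72, 88, 99, 132, 198, 264, 396, 792]. For each d | 792:
  d = 1: φ(1) · 𝟙(792/1) = 1 · 1 = 1
  d = 2: φ(2) · 𝟙(792/2) = 1 · 1 = 1
  d = 3: φ(3) · 𝟙(792/3) = 2 · 1 = 2
  d = 4: φ(4) · 𝟙(792/4) = 2 · 1 = 2
  d = 6: φ(6) · 𝟙(792/6) = 2 · 1 = 2
  d = 8: φ(8) · 𝟙(792/8) = 4 · 1 = 4
  d = 9: φ(9) · 𝟙(792/9) = 6 · 1 = 6
  d = 11: φ(11) · 𝟙(792/11) = 10 · 1 = 10
  d = 12: φ(12) · 𝟙(792/12) = 4 · 1 = 4
  d = 18: φ(18) · 𝟙(792/18) = 6 · 1 = 6
  d = 22: φ(22) · 𝟙(792/22) = 10 · 1 = 10
  d = 24: φ(24) · 𝟙(792/24) = 8 · 1 = 8
  d = 33: φ(33) · 𝟙(792/33) = 20 · 1 = 20
  d = 36: φ(36) · 𝟙(792/36) = 12 · 1 = 12
  d = 44: φ(44) · 𝟙(792/44) = 20 · 1 = 20
  d = 66: φ(66) · 𝟙(792/66) = 20 · 1 = 20
  d = 72: φ(72) · 𝟙(792/72) = 24 · 1 = 24
  d = 88: φ(88) · 𝟙(792/88) = 40 · 1 = 40
  d = 99: φ(99) · 𝟙(792/99) = 60 · 1 = 60
  d = 132: φ(132) · 𝟙(792/132) = 40 · 1 = 40
  d = 198: φ(198) · 𝟙(792/198) = 60 · 1 = 60
  d = 264: φ(264) · 𝟙(792/264) = 80 · 1 = 80
  d = 396: φ(396) · 𝟙(792/396) = 120 · 1 = 120
  d = 792: φ(792) · 𝟙(792/792) = 240 · 1 = 240
Summing: (φ * 𝟙)(792) = 1 + 1 + 2 + 2 + 2 + 4 + 6 + 10 + 4 + 6 + 10 + 8 + 20 + 12 + 20 + 20 + 24 + 40 + 60 + 40 + 60 + 80 + 120 + 240 = 792.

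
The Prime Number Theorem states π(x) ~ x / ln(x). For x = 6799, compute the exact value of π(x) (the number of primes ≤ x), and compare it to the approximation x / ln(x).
π(6799) = 875;  x/ln(x) ≈ 770.47;  relative error ≈ 11.95%.

Directly count primes up to 6799: π(6799) = 875. The PNT approximation gives 6799/ln(6799) ≈ 6799/8.82453 ≈ 770.47. Relative error (π(x) − x/ln(x)) / π(x) ≈ 11.95%; the approximation is known to undercount slightly (Li(x) is a better estimate).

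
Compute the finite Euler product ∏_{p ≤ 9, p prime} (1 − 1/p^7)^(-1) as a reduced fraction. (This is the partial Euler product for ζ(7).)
∏ = 375226779375000/372119874050737

The primes p ≤ 9 are [2, 3, 5, 7]. For each prime, (1 − 1/p^7)^(-1) = p^7 / (p^7 − 1). The product is (1 − 1/2^7)^(-1), (1 − 1/3^7)^(-1), (1 − 1/5^7)^(-1), (1 − 1/7^7)^(-1) = ∏ p^7 / (p^7 − 1) = 375226779375000/372119874050737.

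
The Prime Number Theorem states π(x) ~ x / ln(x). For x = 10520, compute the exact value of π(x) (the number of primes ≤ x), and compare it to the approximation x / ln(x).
π(10520) = 1286;  x/ln(x) ≈ 1135.94;  relative error ≈ 11.67%.

Directly count primes up to 10520: π(10520) = 1286. The PNT approximation gives 10520/ln(10520) ≈ 10520/9.26103 ≈ 1135.94. Relative error (π(x) − x/ln(x)) / π(x) ≈ 11.67%; the approximation is known to undercount slightly (Li(x) is a better estimate).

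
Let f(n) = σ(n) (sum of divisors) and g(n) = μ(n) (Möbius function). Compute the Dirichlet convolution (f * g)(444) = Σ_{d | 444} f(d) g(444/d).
(σ * μ)(444) = 444

Divisors of 444: [1, 2, 3, 4, 6, 12, 37, 74, 111, 148, 222, 444]. For each d | 444:
  d = 1: σ(1) · μ(444/1) = 1 · 0 = 0
  d = 2: σ(2) · μ(444/2) = 3 · -1 = -3
  d = 3: σ(3) · μ(444/3) = 4 · 0 = 0
  d = 4: σ(4) · μ(444/4) = 7 · 1 = 7
  d = 6: σ(6) · μ(444/6) = 12 · 1 = 12
  d = 12: σ(12) · μ(444/12) = 28 · -1 = -28
  d = 37: σ(37) · μ(444/37) = 38 · 0 = 0
  d = 74: σ(74) · μ(444/74) = 114 · 1 = 114
  d = 111: σ(111) · μ(444/111) = 152 · 0 = 0
  d = 148: σ(148) · μ(444/148) = 266 · -1 = -266
  d = 222: σ(222) · μ(444/222) = 456 · -1 = -456
  d = 444: σ(444) · μ(444/444) = 1064 · 1 = 1064
Summing: (σ * μ)(444) = 0 + -3 + 0 + 7 + 12 + -28 + 0 + 114 + 0 + -266 + -456 + 1064 = 444.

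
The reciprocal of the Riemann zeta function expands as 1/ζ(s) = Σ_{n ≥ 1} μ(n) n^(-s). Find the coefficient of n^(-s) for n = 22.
μ(22) = 1

Factor n = 22 = 2 · 11. μ(n) = 0 if any exponent ≥ 2 (not squarefree); otherwise μ(n) = (−1)^{ω(n)} where ω(n) is the number of distinct prime factors. Applying: μ(22) = 1.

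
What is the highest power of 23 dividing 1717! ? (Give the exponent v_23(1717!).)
v_23(1717!) = 77

Legendre's formula: v_p(n!) = Σ_{k ≥ 1} ⌊n / p^k⌋. For p = 23, n = 1717, the terms are:
  ⌊1717/23^1⌋ = ⌊1717/23⌋ = 74
  ⌊1717/23^2⌋ = ⌊1717/529⌋ = 3
(the next term ⌊1717/23^3⌋ = 0, terminating the sum). Summing: v_23(1717!) = 74 + 3 = 77.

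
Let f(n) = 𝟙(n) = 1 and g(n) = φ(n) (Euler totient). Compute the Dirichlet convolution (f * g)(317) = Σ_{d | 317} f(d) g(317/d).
(𝟙 * φ)(317) = 317

Divisors of 317: [1, 317]. For each d | 317:
  d = 1: 𝟙(1) · φ(317/1) = 1 · 316 = 316
  d = 317: 𝟙(317) · φ(317/317) = 1 · 1 = 1
Summing: (𝟙 * φ)(317) = 316 + 1 = 317.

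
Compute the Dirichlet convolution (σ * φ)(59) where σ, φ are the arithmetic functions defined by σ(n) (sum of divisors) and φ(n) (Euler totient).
(σ * φ)(59) = 118

Divisors of 59: [1, 59]. For each d | 59:
  d = 1: σ(1) · φ(59/1) = 1 · 58 = 58
  d = 59: σ(59) · φ(59/59) = 60 · 1 = 60
Summing: (σ * φ)(59) = 58 + 60 = 118.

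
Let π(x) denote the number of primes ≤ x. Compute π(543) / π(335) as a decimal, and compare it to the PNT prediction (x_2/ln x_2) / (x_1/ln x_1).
π(543)/π(335) = 100/67 ≈ 1.4925;  PNT prediction ≈ 1.4966.

π(335) = 67 and π(543) = 100, so π(543)/π(335) ≈ 1.4925. The PNT-predicted ratio is (543/ln(543)) / (335/ln(335)) ≈ 1.4966. The two agree to within a few percent, as expected.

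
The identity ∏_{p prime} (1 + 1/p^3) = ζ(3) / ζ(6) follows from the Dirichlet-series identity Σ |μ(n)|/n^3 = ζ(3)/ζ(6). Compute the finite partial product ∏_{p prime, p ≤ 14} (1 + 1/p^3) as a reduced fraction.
∏ = 431631936/365525875

The primes p ≤ 14 are [2, 3, 5, 7, 11, 13]. For each, (1 + 1/p^3) = (p^3 + 1)/p^3. Multiplying these fractions over p ∈ [2, 3, 5, 7, 11, 13] gives 431631936/365525875. (In the limit P → ∞ this tends to ζ(3)/ζ(6).)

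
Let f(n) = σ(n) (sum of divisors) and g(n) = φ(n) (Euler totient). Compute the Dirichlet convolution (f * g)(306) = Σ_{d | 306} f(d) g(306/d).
(σ * φ)(306) = 3672

Divisors of 306: [1, 2, 3, 6, 9, 17, 18, 34, 51, 102, 153, 306]. For each d | 306:
  d = 1: σ(1) · φ(306/1) = 1 · 96 = 96
  d = 2: σ(2) · φ(306/2) = 3 · 96 = 288
  d = 3: σ(3) · φ(306/3) = 4 · 32 = 128
  d = 6: σ(6) · φ(306/6) = 12 · 32 = 384
  d = 9: σ(9) · φ(306/9) = 13 · 16 = 208
  d = 17: σ(17) · φ(306/17) = 18 · 6 = 108
  d = 18: σ(18) · φ(306/18) = 39 · 16 = 624
  d = 34: σ(34) · φ(306/34) = 54 · 6 = 324
  d = 51: σ(51) · φ(306/51) = 72 · 2 = 144
  d = 102: σ(102) · φ(306/102) = 216 · 2 = 432
  d = 153: σ(153) · φ(306/153) = 234 · 1 = 234
  d = 306: σ(306) · φ(306/306) = 702 · 1 = 702
Summing: (σ * φ)(306) = 96 + 288 + 128 + 384 + 208 + 108 + 624 + 324 + 144 + 432 + 234 + 702 = 3672.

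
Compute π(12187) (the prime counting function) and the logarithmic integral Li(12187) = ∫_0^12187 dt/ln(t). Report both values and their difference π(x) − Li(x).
π(12187) = 1457;  Li(12187) ≈ 1480.99;  π(x) − Li(x) ≈ -23.99.

Direct count of primes ≤ 12187 gives π(12187) = 1457. Numerical evaluation of the logarithmic integral gives Li(12187) ≈ 1480.99. The difference π(x) − Li(x) ≈ -23.99 is typically negative for small/moderate x (Li(x) overestimates), though Littlewood's theorem shows this sign changes infinitely often.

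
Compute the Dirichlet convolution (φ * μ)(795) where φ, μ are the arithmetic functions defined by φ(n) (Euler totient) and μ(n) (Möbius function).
(φ * μ)(795) = 153

Divisors of 795: [1, 3, 5, 15, 53, 159, 265, 795]. For each d | 795:
  d = 1: φ(1) · μ(795/1) = 1 · -1 = -1
  d = 3: φ(3) · μ(795/3) = 2 · 1 = 2
  d = 5: φ(5) · μ(795/5) = 4 · 1 = 4
  d = 15: φ(15) · μ(795/15) = 8 · -1 = -8
  d = 53: φ(53) · μ(795/53) = 52 · 1 = 52
  d = 159: φ(159) · μ(795/159) = 104 · -1 = -104
  d = 265: φ(265) · μ(795/265) = 208 · -1 = -208
  d = 795: φ(795) · μ(795/795) = 416 · 1 = 416
Summing: (φ * μ)(795) = -1 + 2 + 4 + -8 + 52 + -104 + -208 + 416 = 153.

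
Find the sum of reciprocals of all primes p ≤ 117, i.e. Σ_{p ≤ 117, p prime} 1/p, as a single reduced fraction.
Σ 1/p = 58472171373748331322981543916880425472323867753/31610054640417607788145206291543662493274686990

π(117) = 30, so the primes ≤ 117 are [2, 3, 5, 7, 11, 13, 17, 19, 23, 29, 31, 37, 41, 43, 47, 53, 59, 61, 67, 71, 73, 79, 83, 89, 97, 101, 103, 107, 109, 113]. Summing 1/p over these primes: 58472171373748331322981543916880425472323867753/31610054640417607788145206291543662493274686990 ≈ 1.8498. Mertens estimate ln ln(117) + 0.2615 ≈ 1.8222.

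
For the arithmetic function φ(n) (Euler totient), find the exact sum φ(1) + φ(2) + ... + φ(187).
Σ_{n ≤ 187} φ(n) = 10704

Compute φ(n) for each 1 ≤ n ≤ 187: φ(1) = 1, φ(2) = 1, φ(3) = 2, φ(4) = 2, φ(5) = 4, φ(6) = 2, φ(7) = 6, φ(8) = 4, φ(9) = 6, φ(10) = 4, φ(11) = 10, φ(12) = 4, φ(13) = 12, φ(14) = 6, φ(15) = 8, φ(16) = 8, φ(17) = 16, φ(18) = 6, φ(19) = 18, φ(20) = 8, φ(21) = 12, φ(22) = 10, φ(23) = 22, φ(24) = 8, φ(25) = 20, φ(26) = 12, φ(27) = 18, φ(28) = 12, φ(29) = 28, φ(30) = 8, φ(31) = 30, φ(32) = 16, φ(33) = 20, φ(34) = 16, φ(35) = 24, φ(36) = 12, φ(37) = 36, φ(38) = 18, φ(39) = 24, φ(40) = 16, φ(41) = 40, φ(42) = 12, φ(43) = 42, φ(44) = 20, φ(45) = 24, φ(46) = 22, φ(47) = 46, φ(48) = 16, φ(49) = 42, φ(50) = 20, φ(51) = 32, φ(52) = 24, φ(53) = 52, φ(54) = 18, φ(55) = 40, φ(56) = 24, φ(57) = 36, φ(58) = 28, φ(59) = 58, φ(60) = 16, φ(61) = 60, φ(62) = 30, φ(63) = 36, φ(64) = 32, φ(65) = 48, φ(66) = 20, φ(67) = 66, φ(68) = 32, φ(69) = 44, φ(70) = 24, φ(71) = 70, φ(72) = 24, φ(73) = 72, φ(74) = 36, φ(75) = 40, φ(76) = 36, φ(77) = 60, φ(78) = 24, φ(79) = 78, φ(80) = 32, φ(81) = 54, φ(82) = 40, φ(83) = 82, φ(84) = 24, φ(85) = 64, φ(86) = 42, φ(87) = 56, φ(88) = 40, φ(89) = 88, φ(90) = 24, φ(91) = 72, φ(92) = 44, φ(93) = 60, φ(94) = 46, φ(95) = 72, φ(96) = 32, φ(97) = 96, φ(98) = 42, φ(99) = 60, φ(100) = 40, φ(101) = 100, φ(102) = 32, φ(103) = 102, φ(104) = 48, φ(105) = 48, φ(106) = 52, φ(107) = 106, φ(108) = 36, φ(109) = 108, φ(110) = 40, φ(111) = 72, φ(112) = 48, φ(113) = 112, φ(114) = 36, φ(115) = 88, φ(116) = 56, φ(117) = 72, φ(118) = 58, φ(119) = 96, φ(120) = 32, φ(121) = 110, φ(122) = 60, φ(123) = 80, φ(124) = 60, φ(125) = 100, φ(126) = 36, φ(127) = 126, φ(128) = 64, φ(129) = 84, φ(130) = 48, φ(131) = 130, φ(132) = 40, φ(133) = 108, φ(134) = 66, φ(135) = 72, φ(136) = 64, φ(137) = 136, φ(138) = 44, φ(139) = 138, φ(140) = 48, φ(141) = 92, φ(142) = 70, φ(143) = 120, φ(144) = 48, φ(145) = 112, φ(146) = 72, φ(147) = 84, φ(148) = 72, φ(149) = 148, φ(150) = 40, φ(151) = 150, φ(152) = 72, φ(153) = 96, φ(154) = 60, φ(155) = 120, φ(156) = 48, φ(157) = 156, φ(158) = 78, φ(159) = 104, φ(160) = 64, φ(161) = 132, φ(162) = 54, φ(163) = 162, φ(164) = 80, φ(165) = 80, φ(166) = 82, φ(167) = 166, φ(168) = 48, φ(169) = 156, φ(170) = 64, φ(171) = 108, φ(172) = 84, φ(173) = 172, φ(174) = 56, φ(175) = 120, φ(176) = 80, φ(177) = 116, φ(178) = 88, φ(179) = 178, φ(180) = 48, φ(181) = 180, φ(182) = 72, φ(183) = 120, φ(184) = 88, φ(185) = 144, φ(186) = 60, φ(187) = 160. Summing all 187 values: 10704. (Average order: Σ_{n ≤ x} φ(n) ~ (3/π²) x². For x = 187, (3/π²)·187² ≈ 10629.30.)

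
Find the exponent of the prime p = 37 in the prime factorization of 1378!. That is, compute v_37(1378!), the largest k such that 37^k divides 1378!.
v_37(1378!) = 38

Legendre's formula: v_p(n!) = Σ_{k ≥ 1} ⌊n / p^k⌋. For p = 37, n = 1378, the terms are:
  ⌊1378/37^1⌋ = ⌊1378/37⌋ = 37
  ⌊1378/37^2⌋ = ⌊1378/1369⌋ = 1
(the next term ⌊1378/37^3⌋ = 0, terminating the sum). Summing: v_37(1378!) = 37 + 1 = 38.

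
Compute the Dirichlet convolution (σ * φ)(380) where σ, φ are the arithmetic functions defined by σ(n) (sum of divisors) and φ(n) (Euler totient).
(σ * φ)(380) = 4560

Divisors of 380: [1, 2, 4, 5, 10, 19, 20, 38, 76, 95, 190, 380]. For each d | 380:
  d = 1: σ(1) · φ(380/1) = 1 · 144 = 144
  d = 2: σ(2) · φ(380/2) = 3 · 72 = 216
  d = 4: σ(4) · φ(380/4) = 7 · 72 = 504
  d = 5: σ(5) · φ(380/5) = 6 · 36 = 216
  d = 10: σ(10) · φ(380/10) = 18 · 18 = 324
  d = 19: σ(19) · φ(380/19) = 20 · 8 = 160
  d = 20: σ(20) · φ(380/20) = 42 · 18 = 756
  d = 38: σ(38) · φ(380/38) = 60 · 4 = 240
  d = 76: σ(76) · φ(380/76) = 140 · 4 = 560
  d = 95: σ(95) · φ(380/95) = 120 · 2 = 240
  d = 190: σ(190) · φ(380/190) = 360 · 1 = 360
  d = 380: σ(380) · φ(380/380) = 840 · 1 = 840
Summing: (σ * φ)(380) = 144 + 216 + 504 + 216 + 324 + 160 + 756 + 240 + 560 + 240 + 360 + 840 = 4560.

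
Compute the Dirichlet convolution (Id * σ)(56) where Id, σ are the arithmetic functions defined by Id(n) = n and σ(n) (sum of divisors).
(Id * σ)(56) = 735

Divisors of 56: [1, 2, 4, 7, 8, 14, 28, 56]. For each d | 56:
  d = 1: Id(1) · σ(56/1) = 1 · 120 = 120
  d = 2: Id(2) · σ(56/2) = 2 · 56 = 112
  d = 4: Id(4) · σ(56/4) = 4 · 24 = 96
  d = 7: Id(7) · σ(56/7) = 7 · 15 = 105
  d = 8: Id(8) · σ(56/8) = 8 · 8 = 64
  d = 14: Id(14) · σ(56/14) = 14 · 7 = 98
  d = 28: Id(28) · σ(56/28) = 28 · 3 = 84
  d = 56: Id(56) · σ(56/56) = 56 · 1 = 56
Summing: (Id * σ)(56) = 120 + 112 + 96 + 105 + 64 + 98 + 84 + 56 = 735.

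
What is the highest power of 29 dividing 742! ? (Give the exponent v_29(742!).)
v_29(742!) = 25

Legendre's formula: v_p(n!) = Σ_{k ≥ 1} ⌊n / p^k⌋. For p = 29, n = 742, the terms are:
  ⌊742/29^1⌋ = ⌊742/29⌋ = 25
(the next term ⌊742/29^2⌋ = 0, terminating the sum). Summing: v_29(742!) = 25 = 25.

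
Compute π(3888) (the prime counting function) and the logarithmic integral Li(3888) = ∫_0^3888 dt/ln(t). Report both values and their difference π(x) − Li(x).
π(3888) = 538;  Li(3888) ≈ 551.84;  π(x) − Li(x) ≈ -13.84.

Direct count of primes ≤ 3888 gives π(3888) = 538. Numerical evaluation of the logarithmic integral gives Li(3888) ≈ 551.84. The difference π(x) − Li(x) ≈ -13.84 is typically negative for small/moderate x (Li(x) overestimates), though Littlewood's theorem shows this sign changes infinitely often.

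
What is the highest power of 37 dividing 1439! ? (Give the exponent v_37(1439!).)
v_37(1439!) = 39

Legendre's formula: v_p(n!) = Σ_{k ≥ 1} ⌊n / p^k⌋. For p = 37, n = 1439, the terms are:
  ⌊1439/37^1⌋ = ⌊1439/37⌋ = 38
  ⌊1439/37^2⌋ = ⌊1439/1369⌋ = 1
(the next term ⌊1439/37^3⌋ = 0, terminating the sum). Summing: v_37(1439!) = 38 + 1 = 39.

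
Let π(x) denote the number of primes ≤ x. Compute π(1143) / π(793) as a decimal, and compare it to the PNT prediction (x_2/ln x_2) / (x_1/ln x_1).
π(1143)/π(793) = 189/138 ≈ 1.3696;  PNT prediction ≈ 1.3665.

π(793) = 138 and π(1143) = 189, so π(1143)/π(793) ≈ 1.3696. The PNT-predicted ratio is (1143/ln(1143)) / (793/ln(793)) ≈ 1.3665. The two agree to within a few percent, as expected.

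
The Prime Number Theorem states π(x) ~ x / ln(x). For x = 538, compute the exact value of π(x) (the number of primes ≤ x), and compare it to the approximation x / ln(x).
π(538) = 99;  x/ln(x) ≈ 85.56;  relative error ≈ 13.57%.

Directly count primes up to 538: π(538) = 99. The PNT approximation gives 538/ln(538) ≈ 538/6.28786 ≈ 85.56. Relative error (π(x) − x/ln(x)) / π(x) ≈ 13.57%; the approximation is known to undercount slightly (Li(x) is a better estimate).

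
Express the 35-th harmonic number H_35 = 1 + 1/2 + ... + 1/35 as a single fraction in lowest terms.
H_35 = 54437269998109/13127595717600

Direct summation: H_35 = 1 + 1/2 + ... + 1/35. The least common denominator is lcm(1, ..., 35) = 144403552893600; over this denominator the numerator is 144403552893600 + 72201776446800 + 48134517631200 + 36100888223400 + 28880710578720 + 24067258815600 + 20629078984800 + 18050444111700 + 16044839210400 + 14440355289360 + 13127595717600 + 12033629407800 + 11107965607200 + 10314539492400 + 9626903526240 + 9025222055850 + 8494326640800 + 8022419605200 + 7600186994400 + 7220177644680 + 6876359661600 + 6563797858800 + 6278415343200 + 6016814703900 + 5776142115744 + 5553982803600 + 5348279736800 + 5157269746200 + 4979432858400 + 4813451763120 + 4658179125600 + 4512611027925 + 4375865239200 + 4247163320400 + 4125815796960 = 598809969979199, so H_35 = 598809969979199/144403552893600; reducing by gcd(598809969979199, 144403552893600) = 11 gives 54437269998109/13127595717600 ≈ 4.14678. (The PNT-adjacent estimate ln(35) + γ ≈ 4.13256 matches within O(1/n).)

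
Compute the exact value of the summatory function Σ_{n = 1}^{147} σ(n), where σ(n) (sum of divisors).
Σ_{n ≤ 147} σ(n) = 17816

Compute σ(n) for each 1 ≤ n ≤ 147: σ(1) = 1, σ(2) = 3, σ(3) = 4, σ(4) = 7, σ(5) = 6, σ(6) = 12, σ(7) = 8, σ(8) = 15, σ(9) = 13, σ(10) = 18, σ(11) = 12, σ(12) = 28, σ(13) = 14, σ(14) = 24, σ(15) = 24, σ(16) = 31, σ(17) = 18, σ(18) = 39, σ(19) = 20, σ(20) = 42, σ(21) = 32, σ(22) = 36, σ(23) = 24, σ(24) = 60, σ(25) = 31, σ(26) = 42, σ(27) = 40, σ(28) = 56, σ(29) = 30, σ(30) = 72, σ(31) = 32, σ(32) = 63, σ(33) = 48, σ(34) = 54, σ(35) = 48, σ(36) = 91, σ(37) = 38, σ(38) = 60, σ(39) = 56, σ(40) = 90, σ(41) = 42, σ(42) = 96, σ(43) = 44, σ(44) = 84, σ(45) = 78, σ(46) = 72, σ(47) = 48, σ(48) = 124, σ(49) = 57, σ(50) = 93, σ(51) = 72, σ(52) = 98, σ(53) = 54, σ(54) = 120, σ(55) = 72, σ(56) = 120, σ(57) = 80, σ(58) = 90, σ(59) = 60, σ(60) = 168, σ(61) = 62, σ(62) = 96, σ(63) = 104, σ(64) = 127, σ(65) = 84, σ(66) = 144, σ(67) = 68, σ(68) = 126, σ(69) = 96, σ(70) = 144, σ(71) = 72, σ(72) = 195, σ(73) = 74, σ(74) = 114, σ(75) = 124, σ(76) = 140, σ(77) = 96, σ(78) = 168, σ(79) = 80, σ(80) = 186, σ(81) = 121, σ(82) = 126, σ(83) = 84, σ(84) = 224, σ(85) = 108, σ(86) = 132, σ(87) = 120, σ(88) = 180, σ(89) = 90, σ(90) = 234, σ(91) = 112, σ(92) = 168, σ(93) = 128, σ(94) = 144, σ(95) = 120, σ(96) = 252, σ(97) = 98, σ(98) = 171, σ(99) = 156, σ(100) = 217, σ(101) = 102, σ(102) = 216, σ(103) = 104, σ(104) = 210, σ(105) = 192, σ(106) = 162, σ(107) = 108, σ(108) = 280, σ(109) = 110, σ(110) = 216, σ(111) = 152, σ(112) = 248, σ(113) = 114, σ(114) = 240, σ(115) = 144, σ(116) = 210, σ(117) = 182, σ(118) = 180, σ(119) = 144, σ(120) = 360, σ(121) = 133, σ(122) = 186, σ(123) = 168, σ(124) = 224, σ(125) = 156, σ(126) = 312, σ(127) = 128, σ(128) = 255, σ(129) = 176, σ(130) = 252, σ(131) = 132, σ(132) = 336, σ(133) = 160, σ(134) = 204, σ(135) = 240, σ(136) = 270, σ(137) = 138, σ(138) = 288, σ(139) = 140, σ(140) = 336, σ(141) = 192, σ(142) = 216, σ(143) = 168, σ(144) = 403, σ(145) = 180, σ(146) = 222, σ(147) = 228. Summing all 147 values: 17816. (Average order: Σ_{n ≤ x} σ(n) ~ (π²/12) x². For x = 147, (π²/12)·147² ≈ 17772.69.)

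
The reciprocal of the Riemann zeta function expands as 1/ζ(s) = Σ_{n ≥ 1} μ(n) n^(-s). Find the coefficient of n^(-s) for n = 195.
μ(195) = -1

Factor n = 195 = 3 · 5 · 13. μ(n) = 0 if any exponent ≥ 2 (not squarefree); otherwise μ(n) = (−1)^{ω(n)} where ω(n) is the number of distinct prime factors. Applying: μ(195) = -1.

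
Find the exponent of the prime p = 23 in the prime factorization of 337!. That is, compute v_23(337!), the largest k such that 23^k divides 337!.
v_23(337!) = 14

Legendre's formula: v_p(n!) = Σ_{k ≥ 1} ⌊n / p^k⌋. For p = 23, n = 337, the terms are:
  ⌊337/23^1⌋ = ⌊337/23⌋ = 14
(the next term ⌊337/23^2⌋ = 0, terminating the sum). Summing: v_23(337!) = 14 = 14.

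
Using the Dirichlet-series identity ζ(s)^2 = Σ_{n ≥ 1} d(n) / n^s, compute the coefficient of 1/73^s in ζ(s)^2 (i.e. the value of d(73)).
d(73) = 2

ζ(s)^2 = (Σ 1/m^s)(Σ 1/k^s). The coefficient of 1/n^s in the product is the number of ordered pairs (m, k) with mk = n, which equals d(n). For n = 73, divisors are [1, 73], so d(73) = 2.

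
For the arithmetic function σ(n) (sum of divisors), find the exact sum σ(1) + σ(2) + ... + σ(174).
Σ_{n ≤ 174} σ(n) = 24964

Compute σ(n) for each 1 ≤ n ≤ 174: σ(1) = 1, σ(2) = 3, σ(3) = 4, σ(4) = 7, σ(5) = 6, σ(6) = 12, σ(7) = 8, σ(8) = 15, σ(9) = 13, σ(10) = 18, σ(11) = 12, σ(12) = 28, σ(13) = 14, σ(14) = 24, σ(15) = 24, σ(16) = 31, σ(17) = 18, σ(18) = 39, σ(19) = 20, σ(20) = 42, σ(21) = 32, σ(22) = 36, σ(23) = 24, σ(24) = 60, σ(25) = 31, σ(26) = 42, σ(27) = 40, σ(28) = 56, σ(29) = 30, σ(30) = 72, σ(31) = 32, σ(32) = 63, σ(33) = 48, σ(34) = 54, σ(35) = 48, σ(36) = 91, σ(37) = 38, σ(38) = 60, σ(39) = 56, σ(40) = 90, σ(41) = 42, σ(42) = 96, σ(43) = 44, σ(44) = 84, σ(45) = 78, σ(46) = 72, σ(47) = 48, σ(48) = 124, σ(49) = 57, σ(50) = 93, σ(51) = 72, σ(52) = 98, σ(53) = 54, σ(54) = 120, σ(55) = 72, σ(56) = 120, σ(57) = 80, σ(58) = 90, σ(59) = 60, σ(60) = 168, σ(61) = 62, σ(62) = 96, σ(63) = 104, σ(64) = 127, σ(65) = 84, σ(66) = 144, σ(67) = 68, σ(68) = 126, σ(69) = 96, σ(70) = 144, σ(71) = 72, σ(72) = 195, σ(73) = 74, σ(74) = 114, σ(75) = 124, σ(76) = 140, σ(77) = 96, σ(78) = 168, σ(79) = 80, σ(80) = 186, σ(81) = 121, σ(82) = 126, σ(83) = 84, σ(84) = 224, σ(85) = 108, σ(86) = 132, σ(87) = 120, σ(88) = 180, σ(89) = 90, σ(90) = 234, σ(91) = 112, σ(92) = 168, σ(93) = 128, σ(94) = 144, σ(95) = 120, σ(96) = 252, σ(97) = 98, σ(98) = 171, σ(99) = 156, σ(100) = 217, σ(101) = 102, σ(102) = 216, σ(103) = 104, σ(104) = 210, σ(105) = 192, σ(106) = 162, σ(107) = 108, σ(108) = 280, σ(109) = 110, σ(110) = 216, σ(111) = 152, σ(112) = 248, σ(113) = 114, σ(114) = 240, σ(115) = 144, σ(116) = 210, σ(117) = 182, σ(118) = 180, σ(119) = 144, σ(120) = 360, σ(121) = 133, σ(122) = 186, σ(123) = 168, σ(124) = 224, σ(125) = 156, σ(126) = 312, σ(127) = 128, σ(128) = 255, σ(129) = 176, σ(130) = 252, σ(131) = 132, σ(132) = 336, σ(133) = 160, σ(134) = 204, σ(135) = 240, σ(136) = 270, σ(137) = 138, σ(138) = 288, σ(139) = 140, σ(140) = 336, σ(141) = 192, σ(142) = 216, σ(143) = 168, σ(144) = 403, σ(145) = 180, σ(146) = 222, σ(147) = 228, σ(148) = 266, σ(149) = 150, σ(150) = 372, σ(151) = 152, σ(152) = 300, σ(153) = 234, σ(154) = 288, σ(155) = 192, σ(156) = 392, σ(157) = 158, σ(158) = 240, σ(159) = 216, σ(160) = 378, σ(161) = 192, σ(162) = 363, σ(163) = 164, σ(164) = 294, σ(165) = 288, σ(166) = 252, σ(167) = 168, σ(168) = 480, σ(169) = 183, σ(170) = 324, σ(171) = 260, σ(172) = 308, σ(173) = 174, σ(174) = 360. Summing all 174 values: 24964. (Average order: Σ_{n ≤ x} σ(n) ~ (π²/12) x². For x = 174, (π²/12)·174² ≈ 24901.01.)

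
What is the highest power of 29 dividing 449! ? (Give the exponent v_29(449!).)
v_29(449!) = 15

Legendre's formula: v_p(n!) = Σ_{k ≥ 1} ⌊n / p^k⌋. For p = 29, n = 449, the terms are:
  ⌊449/29^1⌋ = ⌊449/29⌋ = 15
(the next term ⌊449/29^2⌋ = 0, terminating the sum). Summing: v_29(449!) = 15 = 15.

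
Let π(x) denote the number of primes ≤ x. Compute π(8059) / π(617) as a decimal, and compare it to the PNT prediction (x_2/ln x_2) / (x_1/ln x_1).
π(8059)/π(617) = 1013/113 ≈ 8.9646;  PNT prediction ≈ 9.3300.

π(617) = 113 and π(8059) = 1013, so π(8059)/π(617) ≈ 8.9646. The PNT-predicted ratio is (8059/ln(8059)) / (617/ln(617)) ≈ 9.3300. The two agree to within a few percent, as expected.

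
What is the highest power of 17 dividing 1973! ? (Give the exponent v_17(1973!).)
v_17(1973!) = 122

Legendre's formula: v_p(n!) = Σ_{k ≥ 1} ⌊n / p^k⌋. For p = 17, n = 1973, the terms are:
  ⌊1973/17^1⌋ = ⌊1973/17⌋ = 116
  ⌊1973/17^2⌋ = ⌊1973/289⌋ = 6
(the next term ⌊1973/17^3⌋ = 0, terminating the sum). Summing: v_17(1973!) = 116 + 6 = 122.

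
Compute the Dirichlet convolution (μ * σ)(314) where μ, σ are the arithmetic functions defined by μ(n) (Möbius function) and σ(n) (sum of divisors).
(μ * σ)(314) = 314

Divisors of 314: [1, 2, 157, 314]. For each d | 314:
  d = 1: μ(1) · σ(314/1) = 1 · 474 = 474
  d = 2: μ(2) · σ(314/2) = -1 · 158 = -158
  d = 157: μ(157) · σ(314/157) = -1 · 3 = -3
  d = 314: μ(314) · σ(314/314) = 1 · 1 = 1
Summing: (μ * σ)(314) = 474 + -158 + -3 + 1 = 314.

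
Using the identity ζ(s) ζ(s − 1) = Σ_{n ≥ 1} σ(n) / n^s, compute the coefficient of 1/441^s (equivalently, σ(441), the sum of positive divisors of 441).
σ(441) = 741

In the product (Σ m^0/m^s)(Σ k / k^s) = Σ (Σ_{d | n} d) / n^s, the coefficient of 1/n^s is σ(n) = Σ_{d | n} d. For n = 441, divisors are [1, 3, 7, 9, 21, 49, 63, 147, 441]; summing: σ(441) = 741.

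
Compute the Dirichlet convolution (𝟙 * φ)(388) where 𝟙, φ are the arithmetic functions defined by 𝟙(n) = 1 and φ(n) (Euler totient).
(𝟙 * φ)(388) = 388

Divisors of 388: [1, 2, 4, 97, 194, 388]. For each d | 388:
  d = 1: 𝟙(1) · φ(388/1) = 1 · 192 = 192
  d = 2: 𝟙(2) · φ(388/2) = 1 · 96 = 96
  d = 4: 𝟙(4) · φ(388/4) = 1 · 96 = 96
  d = 97: 𝟙(97) · φ(388/97) = 1 · 2 = 2
  d = 194: 𝟙(194) · φ(388/194) = 1 · 1 = 1
  d = 388: 𝟙(388) · φ(388/388) = 1 · 1 = 1
Summing: (𝟙 * φ)(388) = 192 + 96 + 96 + 2 + 1 + 1 = 388.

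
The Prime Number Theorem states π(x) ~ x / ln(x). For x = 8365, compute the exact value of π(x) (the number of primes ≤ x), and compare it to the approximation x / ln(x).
π(8365) = 1047;  x/ln(x) ≈ 926.17;  relative error ≈ 11.54%.

Directly count primes up to 8365: π(8365) = 1047. The PNT approximation gives 8365/ln(8365) ≈ 8365/9.03181 ≈ 926.17. Relative error (π(x) − x/ln(x)) / π(x) ≈ 11.54%; the approximation is known to undercount slightly (Li(x) is a better estimate).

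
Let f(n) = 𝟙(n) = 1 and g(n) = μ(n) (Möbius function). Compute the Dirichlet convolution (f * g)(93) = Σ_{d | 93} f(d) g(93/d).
(𝟙 * μ)(93) = 0

Divisors of 93: [1, 3, 31, 93]. For each d | 93:
  d = 1: 𝟙(1) · μ(93/1) = 1 · 1 = 1
  d = 3: 𝟙(3) · μ(93/3) = 1 · -1 = -1
  d = 31: 𝟙(31) · μ(93/31) = 1 · -1 = -1
  d = 93: 𝟙(93) · μ(93/93) = 1 · 1 = 1
Summing: (𝟙 * μ)(93) = 1 + -1 + -1 + 1 = 0.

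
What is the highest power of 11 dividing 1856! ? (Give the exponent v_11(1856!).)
v_11(1856!) = 184

Legendre's formula: v_p(n!) = Σ_{k ≥ 1} ⌊n / p^k⌋. For p = 11, n = 1856, the terms are:
  ⌊1856/11^1⌋ = ⌊1856/11⌋ = 168
  ⌊1856/11^2⌋ = ⌊1856/121⌋ = 15
  ⌊1856/11^3⌋ = ⌊1856/1331⌋ = 1
(the next term ⌊1856/11^4⌋ = 0, terminating the sum). Summing: v_11(1856!) = 168 + 15 + 1 = 184.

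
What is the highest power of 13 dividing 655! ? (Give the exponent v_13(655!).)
v_13(655!) = 53

Legendre's formula: v_p(n!) = Σ_{k ≥ 1} ⌊n / p^k⌋. For p = 13, n = 655, the terms are:
  ⌊655/13^1⌋ = ⌊655/13⌋ = 50
  ⌊655/13^2⌋ = ⌊655/169⌋ = 3
(the next term ⌊655/13^3⌋ = 0, terminating the sum). Summing: v_13(655!) = 50 + 3 = 53.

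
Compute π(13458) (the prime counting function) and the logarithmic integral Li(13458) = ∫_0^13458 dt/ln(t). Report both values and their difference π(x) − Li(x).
π(13458) = 1595;  Li(13458) ≈ 1615.37;  π(x) − Li(x) ≈ -20.37.

Direct count of primes ≤ 13458 gives π(13458) = 1595. Numerical evaluation of the logarithmic integral gives Li(13458) ≈ 1615.37. The difference π(x) − Li(x) ≈ -20.37 is typically negative for small/moderate x (Li(x) overestimates), though Littlewood's theorem shows this sign changes infinitely often.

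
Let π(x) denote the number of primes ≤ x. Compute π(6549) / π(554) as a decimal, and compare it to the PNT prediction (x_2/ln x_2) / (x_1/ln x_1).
π(6549)/π(554) = 845/101 ≈ 8.3663;  PNT prediction ≈ 8.4985.

π(554) = 101 and π(6549) = 845, so π(6549)/π(554) ≈ 8.3663. The PNT-predicted ratio is (6549/ln(6549)) / (554/ln(554)) ≈ 8.4985. The two agree to within a few percent, as expected.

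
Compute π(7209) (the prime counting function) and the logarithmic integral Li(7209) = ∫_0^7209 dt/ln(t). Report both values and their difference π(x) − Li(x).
π(7209) = 920;  Li(7209) ≈ 937.90;  π(x) − Li(x) ≈ -17.90.

Direct count of primes ≤ 7209 gives π(7209) = 920. Numerical evaluation of the logarithmic integral gives Li(7209) ≈ 937.90. The difference π(x) − Li(x) ≈ -17.90 is typically negative for small/moderate x (Li(x) overestimates), though Littlewood's theorem shows this sign changes infinitely often.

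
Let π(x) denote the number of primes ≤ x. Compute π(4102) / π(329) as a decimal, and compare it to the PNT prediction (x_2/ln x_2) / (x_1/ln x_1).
π(4102)/π(329) = 565/66 ≈ 8.5606;  PNT prediction ≈ 8.6866.

π(329) = 66 and π(4102) = 565, so π(4102)/π(329) ≈ 8.5606. The PNT-predicted ratio is (4102/ln(4102)) / (329/ln(329)) ≈ 8.6866. The two agree to within a few percent, as expected.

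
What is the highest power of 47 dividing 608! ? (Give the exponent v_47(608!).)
v_47(608!) = 12

Legendre's formula: v_p(n!) = Σ_{k ≥ 1} ⌊n / p^k⌋. For p = 47, n = 608, the terms are:
  ⌊608/47^1⌋ = ⌊608/47⌋ = 12
(the next term ⌊608/47^2⌋ = 0, terminating the sum). Summing: v_47(608!) = 12 = 12.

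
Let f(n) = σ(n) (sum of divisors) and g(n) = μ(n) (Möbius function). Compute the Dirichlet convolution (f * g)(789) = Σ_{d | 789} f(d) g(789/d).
(σ * μ)(789) = 789

Divisors of 789: [1, 3, 263, 789]. For each d | 789:
  d = 1: σ(1) · μ(789/1) = 1 · 1 = 1
  d = 3: σ(3) · μ(789/3) = 4 · -1 = -4
  d = 263: σ(263) · μ(789/263) = 264 · -1 = -264
  d = 789: σ(789) · μ(789/789) = 1056 · 1 = 1056
Summing: (σ * μ)(789) = 1 + -4 + -264 + 1056 = 789.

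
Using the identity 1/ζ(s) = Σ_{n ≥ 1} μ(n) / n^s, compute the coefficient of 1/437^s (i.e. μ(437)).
μ(437) = 1

Factor n = 437 = 19 · 23. μ(n) = 0 if any exponent ≥ 2 (not squarefree); otherwise μ(n) = (−1)^{ω(n)} where ω(n) is the number of distinct prime factors. Applying: μ(437) = 1.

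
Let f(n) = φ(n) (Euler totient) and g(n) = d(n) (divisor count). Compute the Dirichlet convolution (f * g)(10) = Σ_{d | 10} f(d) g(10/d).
(φ * d)(10) = 18

Divisors of 10: [1, 2, 5, 10]. For each d | 10:
  d = 1: φ(1) · d(10/1) = 1 · 4 = 4
  d = 2: φ(2) · d(10/2) = 1 · 2 = 2
  d = 5: φ(5) · d(10/5) = 4 · 2 = 8
  d = 10: φ(10) · d(10/10) = 4 · 1 = 4
Summing: (φ * d)(10) = 4 + 2 + 8 + 4 = 18.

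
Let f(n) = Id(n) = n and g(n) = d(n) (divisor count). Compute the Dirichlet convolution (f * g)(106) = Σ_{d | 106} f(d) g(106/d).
(Id * d)(106) = 220

Divisors of 106: [1, 2, 53, 106]. For each d | 106:
  d = 1: Id(1) · d(106/1) = 1 · 4 = 4
  d = 2: Id(2) · d(106/2) = 2 · 2 = 4
  d = 53: Id(53) · d(106/53) = 53 · 2 = 106
  d = 106: Id(106) · d(106/106) = 106 · 1 = 106
Summing: (Id * d)(106) = 4 + 4 + 106 + 106 = 220.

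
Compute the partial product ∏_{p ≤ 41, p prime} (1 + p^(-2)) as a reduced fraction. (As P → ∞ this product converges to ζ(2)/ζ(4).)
∏ = 15660474728144000000/10354486835212066701

The primes p ≤ 41 are [2, 3, 5, 7, 11, 13, 17, 19, 23, 29, 31, 37, 41]. For each, (1 + 1/p^2) = (p^2 + 1)/p^2. Multiplying these fractions over p ∈ [2, 3, 5, 7, 11, 13, 17, 19, 23, 29, 31, 37, 41] gives 15660474728144000000/10354486835212066701. (In the limit P → ∞ this tends to ζ(2)/ζ(4).)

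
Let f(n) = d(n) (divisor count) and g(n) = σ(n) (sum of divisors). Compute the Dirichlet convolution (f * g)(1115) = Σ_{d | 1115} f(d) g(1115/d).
(d * σ)(1115) = 1808

Divisors of 1115: [1, 5, 223, 1115]. For each d | 1115:
  d = 1: d(1) · σ(1115/1) = 1 · 1344 = 1344
  d = 5: d(5) · σ(1115/5) = 2 · 224 = 448
  d = 223: d(223) · σ(1115/223) = 2 · 6 = 12
  d = 1115: d(1115) · σ(1115/1115) = 4 · 1 = 4
Summing: (d * σ)(1115) = 1344 + 448 + 12 + 4 = 1808.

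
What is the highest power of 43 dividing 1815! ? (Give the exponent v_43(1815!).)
v_43(1815!) = 42

Legendre's formula: v_p(n!) = Σ_{k ≥ 1} ⌊n / p^k⌋. For p = 43, n = 1815, the terms are:
  ⌊1815/43^1⌋ = ⌊1815/43⌋ = 42
(the next term ⌊1815/43^2⌋ = 0, terminating the sum). Summing: v_43(1815!) = 42 = 42.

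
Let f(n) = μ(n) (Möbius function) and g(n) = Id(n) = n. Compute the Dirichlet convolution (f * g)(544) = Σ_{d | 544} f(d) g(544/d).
(μ * Id)(544) = 256

Divisors of 544: [1, 2, 4, 8, 16, 17, 32, 34, 68, 136, 272, 544]. For each d | 544:
  d = 1: μ(1) · Id(544/1) = 1 · 544 = 544
  d = 2: μ(2) · Id(544/2) = -1 · 272 = -272
  d = 4: μ(4) · Id(544/4) = 0 · 136 = 0
  d = 8: μ(8) · Id(544/8) = 0 · 68 = 0
  d = 16: μ(16) · Id(544/16) = 0 · 34 = 0
  d = 17: μ(17) · Id(544/17) = -1 · 32 = -32
  d = 32: μ(32) · Id(544/32) = 0 · 17 = 0
  d = 34: μ(34) · Id(544/34) = 1 · 16 = 16
  d = 68: μ(68) · Id(544/68) = 0 · 8 = 0
  d = 136: μ(136) · Id(544/136) = 0 · 4 = 0
  d = 272: μ(272) · Id(544/272) = 0 · 2 = 0
  d = 544: μ(544) · Id(544/544) = 0 · 1 = 0
Summing: (μ * Id)(544) = 544 + -272 + 0 + 0 + 0 + -32 + 0 + 16 + 0 + 0 + 0 + 0 = 256.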